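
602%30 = 2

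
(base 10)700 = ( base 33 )L7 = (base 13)41b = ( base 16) 2bc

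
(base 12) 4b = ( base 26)27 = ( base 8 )73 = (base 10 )59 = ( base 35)1O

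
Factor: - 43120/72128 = -55/92 =-2^( - 2) * 5^1*11^1*23^( - 1 )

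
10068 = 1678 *6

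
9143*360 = 3291480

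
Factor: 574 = 2^1*7^1*41^1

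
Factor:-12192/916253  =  -2^5*3^1*13^ (-1)*127^1 * 70481^(-1 )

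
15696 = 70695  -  54999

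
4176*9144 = 38185344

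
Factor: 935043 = 3^1 *311681^1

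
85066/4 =42533/2= 21266.50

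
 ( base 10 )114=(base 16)72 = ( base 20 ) 5e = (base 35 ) 39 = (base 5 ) 424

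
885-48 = 837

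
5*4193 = 20965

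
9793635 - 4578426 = 5215209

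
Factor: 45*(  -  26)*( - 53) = 2^1*3^2*5^1*13^1*53^1 = 62010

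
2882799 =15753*183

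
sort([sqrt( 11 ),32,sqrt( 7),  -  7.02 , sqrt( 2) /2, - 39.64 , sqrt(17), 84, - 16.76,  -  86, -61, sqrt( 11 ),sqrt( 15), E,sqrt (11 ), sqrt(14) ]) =[ - 86, - 61,-39.64,-16.76,-7.02,  sqrt( 2 ) /2,sqrt( 7 ), E,sqrt(11),sqrt(11),sqrt (11), sqrt( 14) , sqrt( 15 ), sqrt( 17), 32,  84 ]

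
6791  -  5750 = 1041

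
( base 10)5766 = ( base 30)6C6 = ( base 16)1686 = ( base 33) 59O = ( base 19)fi9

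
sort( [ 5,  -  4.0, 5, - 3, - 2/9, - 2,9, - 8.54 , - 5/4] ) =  [ - 8.54, - 4.0, - 3, - 2 ,-5/4, - 2/9, 5,5,  9] 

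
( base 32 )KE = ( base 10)654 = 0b1010001110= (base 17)248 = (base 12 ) 466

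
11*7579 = 83369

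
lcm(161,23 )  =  161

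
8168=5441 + 2727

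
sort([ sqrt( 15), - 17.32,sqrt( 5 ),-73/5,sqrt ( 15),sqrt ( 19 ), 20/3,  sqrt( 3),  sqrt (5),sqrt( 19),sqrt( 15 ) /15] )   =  [ - 17.32, - 73/5,sqrt( 15) /15,  sqrt( 3),sqrt (5),sqrt( 5 ),sqrt( 15),sqrt ( 15),sqrt( 19 ), sqrt(19) , 20/3 ]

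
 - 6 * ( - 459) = 2754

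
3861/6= 1287/2 = 643.50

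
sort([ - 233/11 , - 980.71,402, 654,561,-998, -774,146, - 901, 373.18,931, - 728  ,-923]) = [ - 998,-980.71,-923, - 901, - 774  ,-728, -233/11,146,373.18,  402 , 561, 654,931]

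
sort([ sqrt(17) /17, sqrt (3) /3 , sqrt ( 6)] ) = [sqrt( 17 ) /17, sqrt( 3 )/3,sqrt (6 ) ] 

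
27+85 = 112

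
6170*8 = 49360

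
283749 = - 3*(- 94583)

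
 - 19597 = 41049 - 60646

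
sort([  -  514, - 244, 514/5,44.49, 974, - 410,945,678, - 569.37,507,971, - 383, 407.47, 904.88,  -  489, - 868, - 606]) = [ - 868, - 606, - 569.37, - 514,-489, - 410, - 383, - 244,44.49,514/5,407.47,507,678,904.88,945,971,974]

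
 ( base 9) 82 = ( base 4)1022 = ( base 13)59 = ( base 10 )74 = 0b1001010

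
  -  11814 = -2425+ - 9389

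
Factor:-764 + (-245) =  - 1009^1 = - 1009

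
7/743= 7/743=0.01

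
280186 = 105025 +175161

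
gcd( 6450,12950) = 50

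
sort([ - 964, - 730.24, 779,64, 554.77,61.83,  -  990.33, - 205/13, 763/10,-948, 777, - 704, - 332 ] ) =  [ - 990.33, - 964, - 948,-730.24, - 704, - 332, - 205/13, 61.83, 64, 763/10, 554.77, 777,  779 ] 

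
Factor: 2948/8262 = 1474/4131 = 2^1  *3^( - 5 )*11^1 *17^(-1 )*67^1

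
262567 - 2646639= - 2384072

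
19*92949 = 1766031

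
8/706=4/353 = 0.01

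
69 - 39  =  30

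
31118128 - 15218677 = 15899451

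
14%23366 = 14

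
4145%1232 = 449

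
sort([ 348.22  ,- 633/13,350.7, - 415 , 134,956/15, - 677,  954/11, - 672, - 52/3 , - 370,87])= [ - 677, - 672,-415, - 370, - 633/13, - 52/3, 956/15,954/11,87,134, 348.22,350.7]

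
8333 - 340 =7993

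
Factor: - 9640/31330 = - 2^2*13^(-1 ) = - 4/13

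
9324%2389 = 2157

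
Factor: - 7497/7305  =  -3^1*5^( - 1)*7^2 *17^1*487^(-1) = - 2499/2435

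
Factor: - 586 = -2^1 * 293^1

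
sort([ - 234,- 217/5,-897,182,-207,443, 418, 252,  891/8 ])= [- 897, - 234, - 207 , - 217/5, 891/8,182,252 , 418, 443] 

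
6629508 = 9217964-2588456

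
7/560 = 1/80 = 0.01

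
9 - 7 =2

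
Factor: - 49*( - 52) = 2548 = 2^2*7^2*13^1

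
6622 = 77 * 86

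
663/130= 5+1/10 = 5.10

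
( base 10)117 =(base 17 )6f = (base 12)99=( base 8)165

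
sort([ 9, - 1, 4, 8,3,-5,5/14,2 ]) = [  -  5, - 1, 5/14,2, 3,4, 8,9]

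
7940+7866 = 15806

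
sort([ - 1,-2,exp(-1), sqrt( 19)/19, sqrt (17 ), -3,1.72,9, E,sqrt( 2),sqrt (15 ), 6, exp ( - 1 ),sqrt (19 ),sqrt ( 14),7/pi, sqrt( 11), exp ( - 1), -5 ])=[ -5,-3, - 2,-1,sqrt( 19)/19, exp(-1 ) , exp( - 1),exp ( - 1), sqrt( 2 ), 1.72, 7/pi,E,  sqrt(11),sqrt(14), sqrt(15 ),sqrt( 17), sqrt ( 19 ),6,  9] 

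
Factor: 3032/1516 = 2^1 = 2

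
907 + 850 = 1757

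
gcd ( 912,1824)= 912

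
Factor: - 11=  -11^1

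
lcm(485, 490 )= 47530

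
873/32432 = 873/32432= 0.03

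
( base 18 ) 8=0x8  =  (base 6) 12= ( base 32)8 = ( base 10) 8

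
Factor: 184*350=2^4*5^2*7^1*23^1 = 64400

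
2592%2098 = 494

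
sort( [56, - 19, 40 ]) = [ - 19, 40,56]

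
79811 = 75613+4198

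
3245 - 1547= 1698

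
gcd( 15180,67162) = 2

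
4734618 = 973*4866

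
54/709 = 54/709 = 0.08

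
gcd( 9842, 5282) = 38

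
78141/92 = 849  +  33/92 = 849.36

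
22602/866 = 26+43/433 = 26.10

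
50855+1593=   52448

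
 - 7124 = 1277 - 8401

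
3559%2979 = 580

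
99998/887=99998/887 = 112.74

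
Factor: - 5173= - 7^1*739^1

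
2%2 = 0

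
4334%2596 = 1738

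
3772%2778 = 994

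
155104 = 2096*74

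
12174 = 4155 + 8019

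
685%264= 157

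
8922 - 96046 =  -87124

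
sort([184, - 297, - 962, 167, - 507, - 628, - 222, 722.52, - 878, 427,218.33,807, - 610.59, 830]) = [ - 962, - 878 , - 628 ,-610.59, - 507, - 297, - 222,167,184 , 218.33, 427,722.52, 807,830 ]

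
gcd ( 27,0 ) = 27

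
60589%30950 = 29639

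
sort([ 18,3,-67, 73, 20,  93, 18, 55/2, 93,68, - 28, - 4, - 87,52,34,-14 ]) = [ - 87, - 67, - 28, - 14, - 4, 3, 18, 18,  20,  55/2,34, 52, 68, 73, 93, 93 ]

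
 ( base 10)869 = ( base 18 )2c5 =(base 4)31211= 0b1101100101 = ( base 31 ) s1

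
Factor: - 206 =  - 2^1*103^1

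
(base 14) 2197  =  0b1011010111001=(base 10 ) 5817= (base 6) 42533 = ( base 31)61k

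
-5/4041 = -1 + 4036/4041=- 0.00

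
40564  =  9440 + 31124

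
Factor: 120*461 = 55320 =2^3*3^1*5^1 * 461^1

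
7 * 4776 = 33432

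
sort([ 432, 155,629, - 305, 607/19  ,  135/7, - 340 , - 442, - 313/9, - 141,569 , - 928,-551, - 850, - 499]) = [ -928 , -850, - 551,  -  499, - 442, - 340, - 305, - 141, - 313/9, 135/7, 607/19,155,432,569, 629] 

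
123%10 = 3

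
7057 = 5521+1536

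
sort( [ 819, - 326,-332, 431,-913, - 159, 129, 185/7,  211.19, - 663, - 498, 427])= [-913, - 663, - 498, - 332, - 326, - 159,  185/7, 129,211.19, 427,431, 819 ]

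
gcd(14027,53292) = 1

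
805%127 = 43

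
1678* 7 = 11746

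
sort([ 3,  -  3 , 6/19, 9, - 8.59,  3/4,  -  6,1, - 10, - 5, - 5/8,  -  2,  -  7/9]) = [ - 10, - 8.59, - 6,  -  5, - 3,  -  2,  -  7/9 ,-5/8, 6/19,3/4, 1,3,9 ]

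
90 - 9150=-9060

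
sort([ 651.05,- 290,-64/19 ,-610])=[ - 610,-290,-64/19, 651.05]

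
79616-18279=61337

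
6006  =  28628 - 22622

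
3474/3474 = 1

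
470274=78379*6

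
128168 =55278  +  72890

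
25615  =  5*5123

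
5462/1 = 5462 = 5462.00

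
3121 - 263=2858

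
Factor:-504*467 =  - 2^3*3^2*7^1 * 467^1 =- 235368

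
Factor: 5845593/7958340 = 149887/204060 =2^(-2 )*3^ ( - 1) *5^( - 1)* 19^( - 1)*37^1*179^ ( - 1 )*4051^1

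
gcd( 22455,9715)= 5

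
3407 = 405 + 3002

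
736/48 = 15+ 1/3 = 15.33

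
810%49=26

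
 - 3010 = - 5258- - 2248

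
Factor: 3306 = 2^1*  3^1 *19^1*29^1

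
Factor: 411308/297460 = 5^( - 1 )*31^2 * 139^( - 1) =961/695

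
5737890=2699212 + 3038678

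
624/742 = 312/371 = 0.84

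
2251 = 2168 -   -  83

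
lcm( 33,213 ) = 2343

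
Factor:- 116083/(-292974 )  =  10553/26634 = 2^(-1)*3^(  -  1 ) * 23^( - 1)*61^1* 173^1 * 193^ ( - 1) 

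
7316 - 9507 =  - 2191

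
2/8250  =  1/4125  =  0.00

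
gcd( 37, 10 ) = 1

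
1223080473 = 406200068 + 816880405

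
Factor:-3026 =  - 2^1 * 17^1*89^1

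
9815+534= 10349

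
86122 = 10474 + 75648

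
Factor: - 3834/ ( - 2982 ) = 3^2*7^( - 1) =9/7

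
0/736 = 0 = 0.00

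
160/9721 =160/9721 = 0.02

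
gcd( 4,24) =4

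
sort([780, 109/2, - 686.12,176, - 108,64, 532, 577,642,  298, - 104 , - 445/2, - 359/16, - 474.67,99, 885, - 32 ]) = [ - 686.12, - 474.67, - 445/2,- 108, - 104, - 32, - 359/16, 109/2,64,  99,  176, 298 , 532,577 , 642,780, 885]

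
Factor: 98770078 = 2^1*11^1*4489549^1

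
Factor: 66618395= 5^1*43^1*309853^1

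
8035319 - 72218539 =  - 64183220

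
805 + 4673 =5478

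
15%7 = 1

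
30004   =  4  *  7501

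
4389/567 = 209/27  =  7.74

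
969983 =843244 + 126739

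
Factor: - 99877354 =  - 2^1*109^1*431^1*1063^1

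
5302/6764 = 2651/3382 =0.78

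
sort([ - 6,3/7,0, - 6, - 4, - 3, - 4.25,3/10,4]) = [ - 6, - 6,-4.25 , - 4 ,  -  3,0,3/10 , 3/7, 4] 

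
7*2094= 14658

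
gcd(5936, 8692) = 212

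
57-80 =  -23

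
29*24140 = 700060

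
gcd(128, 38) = 2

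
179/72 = 179/72 =2.49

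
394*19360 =7627840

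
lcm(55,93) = 5115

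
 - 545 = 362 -907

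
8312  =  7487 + 825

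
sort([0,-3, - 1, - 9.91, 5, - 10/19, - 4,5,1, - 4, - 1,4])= [ - 9.91, - 4, - 4, - 3,  -  1  , - 1,-10/19, 0 , 1,4 , 5,5 ]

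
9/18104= 9/18104 = 0.00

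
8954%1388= 626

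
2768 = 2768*1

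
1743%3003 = 1743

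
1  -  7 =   -  6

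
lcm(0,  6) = 0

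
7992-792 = 7200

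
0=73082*0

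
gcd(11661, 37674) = 897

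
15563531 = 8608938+6954593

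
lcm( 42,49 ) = 294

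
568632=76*7482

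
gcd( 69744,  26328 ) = 24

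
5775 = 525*11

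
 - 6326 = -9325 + 2999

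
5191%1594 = 409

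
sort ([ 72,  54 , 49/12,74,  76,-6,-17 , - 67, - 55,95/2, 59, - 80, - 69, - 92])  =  [-92, - 80, - 69,  -  67 ,- 55, - 17, - 6,  49/12, 95/2, 54 , 59, 72 , 74, 76 ]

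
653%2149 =653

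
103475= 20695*5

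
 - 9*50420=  - 453780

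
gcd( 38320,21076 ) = 1916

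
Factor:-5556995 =- 5^1*1111399^1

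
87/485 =87/485 = 0.18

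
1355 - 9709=-8354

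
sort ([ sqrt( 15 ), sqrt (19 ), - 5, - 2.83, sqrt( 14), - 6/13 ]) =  [-5, - 2.83, - 6/13  ,  sqrt(14),sqrt(15 ), sqrt( 19 )]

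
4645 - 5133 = -488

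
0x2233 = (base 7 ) 34345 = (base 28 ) B4J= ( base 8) 21063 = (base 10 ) 8755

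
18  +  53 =71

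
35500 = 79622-44122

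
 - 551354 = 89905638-90456992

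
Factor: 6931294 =2^1*907^1*3821^1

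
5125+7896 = 13021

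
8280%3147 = 1986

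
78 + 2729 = 2807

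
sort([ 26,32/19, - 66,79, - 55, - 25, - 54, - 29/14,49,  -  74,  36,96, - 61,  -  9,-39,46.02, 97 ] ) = [ - 74, - 66, - 61, - 55, - 54, - 39,  -  25, - 9  ,-29/14,32/19,26,36,46.02 , 49,79,96 , 97]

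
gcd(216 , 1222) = 2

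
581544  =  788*738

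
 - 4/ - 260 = 1/65=0.02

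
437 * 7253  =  3169561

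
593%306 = 287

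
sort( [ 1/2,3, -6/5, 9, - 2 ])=[ - 2, - 6/5, 1/2, 3, 9] 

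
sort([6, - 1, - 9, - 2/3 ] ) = [-9, - 1, - 2/3,6] 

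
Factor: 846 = 2^1  *3^2  *47^1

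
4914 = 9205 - 4291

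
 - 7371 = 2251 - 9622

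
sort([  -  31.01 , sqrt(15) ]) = [-31.01,sqrt( 15 ) ] 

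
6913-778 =6135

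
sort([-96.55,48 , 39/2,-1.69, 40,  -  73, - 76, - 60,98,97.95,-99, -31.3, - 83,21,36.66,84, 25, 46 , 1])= [ - 99, - 96.55, -83, - 76,  -  73, - 60,- 31.3, - 1.69, 1, 39/2 , 21, 25 , 36.66, 40,  46, 48,  84,97.95 , 98]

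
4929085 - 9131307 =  - 4202222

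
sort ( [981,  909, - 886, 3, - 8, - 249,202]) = [-886, - 249,-8,3,202,  909, 981]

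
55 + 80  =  135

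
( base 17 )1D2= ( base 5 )4022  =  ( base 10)512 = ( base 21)138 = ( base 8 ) 1000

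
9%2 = 1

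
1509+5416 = 6925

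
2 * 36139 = 72278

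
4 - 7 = -3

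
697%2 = 1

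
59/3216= 59/3216 = 0.02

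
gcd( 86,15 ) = 1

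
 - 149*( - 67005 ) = 9983745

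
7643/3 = 7643/3 = 2547.67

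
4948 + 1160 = 6108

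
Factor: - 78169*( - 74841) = 5850246129 =3^1* 7^1*13^2* 19^1 * 101^1* 859^1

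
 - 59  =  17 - 76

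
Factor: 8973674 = 2^1*149^1 * 30113^1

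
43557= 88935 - 45378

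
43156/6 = 21578/3 = 7192.67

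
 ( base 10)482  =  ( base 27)HN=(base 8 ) 742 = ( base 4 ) 13202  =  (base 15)222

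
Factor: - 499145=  - 5^1*99829^1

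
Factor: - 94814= - 2^1 * 47407^1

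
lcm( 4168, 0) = 0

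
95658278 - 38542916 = 57115362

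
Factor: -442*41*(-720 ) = 2^5*3^2*5^1*13^1*17^1 * 41^1 = 13047840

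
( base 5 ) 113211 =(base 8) 10125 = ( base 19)BB1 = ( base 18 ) CG5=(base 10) 4181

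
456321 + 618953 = 1075274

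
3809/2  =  1904 + 1/2 = 1904.50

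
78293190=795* 98482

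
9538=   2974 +6564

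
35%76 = 35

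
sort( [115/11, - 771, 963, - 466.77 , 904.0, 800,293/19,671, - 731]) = [  -  771, - 731 , - 466.77, 115/11, 293/19, 671,800,  904.0,  963 ] 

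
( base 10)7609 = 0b1110110111001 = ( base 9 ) 11384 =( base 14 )2ab7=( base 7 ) 31120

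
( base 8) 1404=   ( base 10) 772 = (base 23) 1ad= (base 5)11042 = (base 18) 26g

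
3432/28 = 858/7 = 122.57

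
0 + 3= 3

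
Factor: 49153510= 2^1*5^1*7^1*702193^1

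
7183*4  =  28732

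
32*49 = 1568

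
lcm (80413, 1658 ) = 160826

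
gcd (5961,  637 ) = 1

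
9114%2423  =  1845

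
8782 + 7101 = 15883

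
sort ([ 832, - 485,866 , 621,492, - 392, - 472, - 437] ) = [ - 485, - 472, - 437, - 392, 492, 621, 832,866] 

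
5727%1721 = 564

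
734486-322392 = 412094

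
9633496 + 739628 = 10373124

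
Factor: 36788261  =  461^1*79801^1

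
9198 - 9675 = -477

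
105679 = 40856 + 64823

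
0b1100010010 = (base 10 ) 786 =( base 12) 556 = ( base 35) MG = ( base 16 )312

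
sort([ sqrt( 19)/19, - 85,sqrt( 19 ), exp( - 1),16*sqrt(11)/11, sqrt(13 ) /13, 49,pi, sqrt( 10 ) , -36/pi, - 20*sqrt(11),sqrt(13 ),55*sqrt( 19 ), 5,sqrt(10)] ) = [  -  85 ,-20*sqrt(11), - 36/pi,sqrt( 19)/19,sqrt( 13) /13, exp(-1),pi,sqrt( 10),sqrt( 10) , sqrt ( 13),sqrt( 19),16*sqrt( 11 ) /11, 5,49,55*sqrt( 19)]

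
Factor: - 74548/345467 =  - 2^2*79^ ( - 1 )*4373^( - 1)*18637^1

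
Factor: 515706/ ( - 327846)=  - 851/541 = -23^1*37^1*541^( - 1 ) 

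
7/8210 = 7/8210=0.00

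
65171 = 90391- 25220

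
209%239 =209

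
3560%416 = 232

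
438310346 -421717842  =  16592504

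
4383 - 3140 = 1243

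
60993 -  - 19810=80803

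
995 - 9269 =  - 8274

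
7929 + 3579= 11508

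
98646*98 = 9667308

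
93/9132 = 31/3044= 0.01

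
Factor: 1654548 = 2^2*3^1 * 7^1*19697^1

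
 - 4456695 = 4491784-8948479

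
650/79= 650/79 = 8.23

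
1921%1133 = 788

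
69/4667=69/4667=0.01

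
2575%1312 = 1263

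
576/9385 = 576/9385  =  0.06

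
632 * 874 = 552368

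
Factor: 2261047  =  31^1*72937^1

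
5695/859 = 6 + 541/859 = 6.63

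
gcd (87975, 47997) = 9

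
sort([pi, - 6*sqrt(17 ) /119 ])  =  [ - 6  *sqrt(17 )/119, pi]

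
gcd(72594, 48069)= 981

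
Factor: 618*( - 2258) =- 1395444=   -2^2*3^1*103^1*1129^1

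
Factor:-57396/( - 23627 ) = 2^2*3^1*4783^1*23627^( - 1)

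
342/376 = 171/188 = 0.91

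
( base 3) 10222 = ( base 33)38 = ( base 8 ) 153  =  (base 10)107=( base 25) 47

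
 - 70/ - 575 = 14/115 = 0.12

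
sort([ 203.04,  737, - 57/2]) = [ -57/2, 203.04, 737] 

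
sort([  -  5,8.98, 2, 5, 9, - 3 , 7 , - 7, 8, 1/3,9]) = [ - 7, - 5, - 3, 1/3, 2 , 5, 7, 8, 8.98, 9, 9]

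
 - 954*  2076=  - 1980504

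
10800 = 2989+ 7811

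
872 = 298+574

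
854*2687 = 2294698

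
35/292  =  35/292=0.12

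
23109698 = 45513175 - 22403477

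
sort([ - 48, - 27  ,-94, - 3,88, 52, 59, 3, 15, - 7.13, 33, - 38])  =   [ - 94, - 48 , - 38  , - 27,-7.13, - 3,3, 15, 33, 52, 59, 88]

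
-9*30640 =-275760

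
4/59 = 4/59 = 0.07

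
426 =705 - 279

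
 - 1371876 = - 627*2188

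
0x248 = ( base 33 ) HN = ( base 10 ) 584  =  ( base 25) N9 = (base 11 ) 491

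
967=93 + 874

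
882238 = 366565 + 515673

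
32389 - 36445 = - 4056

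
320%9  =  5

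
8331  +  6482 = 14813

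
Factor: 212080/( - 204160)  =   - 2^( - 3) * 29^( - 1)* 241^1 = - 241/232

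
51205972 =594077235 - 542871263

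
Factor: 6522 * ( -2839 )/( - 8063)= 2^1*3^1*11^( - 1)*17^1*167^1 *733^ ( - 1)*1087^1 = 18515958/8063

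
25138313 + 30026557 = 55164870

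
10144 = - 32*( - 317)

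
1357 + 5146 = 6503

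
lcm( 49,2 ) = 98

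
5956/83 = 5956/83=71.76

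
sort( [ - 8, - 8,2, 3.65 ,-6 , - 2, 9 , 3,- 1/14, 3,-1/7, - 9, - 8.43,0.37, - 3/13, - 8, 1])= [ - 9, - 8.43, - 8, - 8, - 8,-6, - 2,- 3/13,  -  1/7, - 1/14 , 0.37,1, 2, 3 , 3, 3.65,9 ]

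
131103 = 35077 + 96026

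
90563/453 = 199 + 416/453 = 199.92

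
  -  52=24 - 76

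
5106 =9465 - 4359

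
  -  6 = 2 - 8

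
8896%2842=370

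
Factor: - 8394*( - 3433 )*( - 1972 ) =  -  56826339144 = - 2^3*3^1*17^1*29^1 *1399^1*3433^1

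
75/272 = 75/272 = 0.28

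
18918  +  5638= 24556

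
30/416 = 15/208 = 0.07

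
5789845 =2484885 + 3304960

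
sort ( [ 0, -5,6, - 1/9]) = [ - 5, - 1/9,0 , 6]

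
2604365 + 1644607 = 4248972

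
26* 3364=87464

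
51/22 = 51/22 =2.32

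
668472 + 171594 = 840066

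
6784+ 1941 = 8725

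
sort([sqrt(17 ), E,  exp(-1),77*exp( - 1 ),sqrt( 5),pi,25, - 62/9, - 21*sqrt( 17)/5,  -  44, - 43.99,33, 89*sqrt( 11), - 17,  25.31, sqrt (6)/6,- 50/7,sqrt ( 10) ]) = [ - 44,-43.99,-21*sqrt( 17)/5, - 17, - 50/7,  -  62/9, exp (-1),sqrt( 6)/6,sqrt( 5),E,pi,sqrt( 10 ),sqrt( 17), 25,25.31,77*exp(  -  1),33, 89*sqrt( 11 )] 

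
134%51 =32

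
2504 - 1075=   1429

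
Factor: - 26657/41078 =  - 2^( - 1)*47^(-1)*61^1  =  - 61/94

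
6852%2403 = 2046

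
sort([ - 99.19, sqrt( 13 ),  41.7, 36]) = [ - 99.19,sqrt(13), 36, 41.7 ] 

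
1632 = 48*34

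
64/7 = 9 + 1/7 = 9.14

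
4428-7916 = - 3488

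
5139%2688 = 2451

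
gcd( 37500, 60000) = 7500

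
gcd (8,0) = 8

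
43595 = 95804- 52209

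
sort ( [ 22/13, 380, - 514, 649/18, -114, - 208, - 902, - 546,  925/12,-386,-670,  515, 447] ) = [  -  902, - 670 , - 546,  -  514, - 386 , -208, - 114,22/13, 649/18, 925/12 , 380, 447,515 ]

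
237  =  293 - 56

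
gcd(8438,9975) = 1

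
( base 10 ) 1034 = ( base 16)40a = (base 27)1B8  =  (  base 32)10A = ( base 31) 12B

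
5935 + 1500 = 7435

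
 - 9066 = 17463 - 26529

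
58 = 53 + 5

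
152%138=14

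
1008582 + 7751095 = 8759677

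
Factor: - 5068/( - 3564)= 1267/891 = 3^(  -  4 )*7^1*11^(  -  1)*181^1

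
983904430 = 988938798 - 5034368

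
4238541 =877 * 4833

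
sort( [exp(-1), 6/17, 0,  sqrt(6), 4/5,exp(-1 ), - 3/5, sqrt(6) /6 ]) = [ - 3/5, 0, 6/17 , exp( - 1 ), exp ( - 1),sqrt (6 ) /6,4/5, sqrt( 6)]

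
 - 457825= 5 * ( - 91565 ) 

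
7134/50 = 3567/25 = 142.68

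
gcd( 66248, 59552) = 8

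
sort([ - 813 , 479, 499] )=[-813,479,499 ] 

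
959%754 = 205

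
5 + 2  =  7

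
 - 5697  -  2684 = -8381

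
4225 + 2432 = 6657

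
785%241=62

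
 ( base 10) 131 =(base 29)4f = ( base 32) 43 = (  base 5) 1011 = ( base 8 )203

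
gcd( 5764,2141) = 1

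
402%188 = 26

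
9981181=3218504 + 6762677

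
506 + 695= 1201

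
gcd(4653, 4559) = 47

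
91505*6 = 549030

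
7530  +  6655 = 14185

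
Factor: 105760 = 2^5*5^1*661^1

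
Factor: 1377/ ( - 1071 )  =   - 3^2*7^( -1)  =  - 9/7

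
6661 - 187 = 6474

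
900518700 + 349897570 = 1250416270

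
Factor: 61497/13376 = 2^( - 6 ) * 3^2 * 11^( - 1 ) * 19^(-1) * 6833^1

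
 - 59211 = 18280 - 77491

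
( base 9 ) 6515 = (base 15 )1648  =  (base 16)12b9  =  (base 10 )4793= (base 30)59N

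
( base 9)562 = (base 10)461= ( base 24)J5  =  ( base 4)13031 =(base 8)715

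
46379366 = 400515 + 45978851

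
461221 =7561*61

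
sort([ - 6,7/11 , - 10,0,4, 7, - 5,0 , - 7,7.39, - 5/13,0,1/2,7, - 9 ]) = [ - 10 , - 9, - 7,-6, - 5, - 5/13  ,  0, 0,0,  1/2,  7/11,4,7, 7,  7.39 ]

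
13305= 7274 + 6031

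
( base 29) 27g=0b11101101101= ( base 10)1901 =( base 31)1ua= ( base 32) 1rd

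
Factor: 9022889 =283^1 * 31883^1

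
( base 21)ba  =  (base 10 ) 241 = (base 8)361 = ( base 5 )1431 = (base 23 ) ab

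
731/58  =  12 +35/58=12.60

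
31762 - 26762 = 5000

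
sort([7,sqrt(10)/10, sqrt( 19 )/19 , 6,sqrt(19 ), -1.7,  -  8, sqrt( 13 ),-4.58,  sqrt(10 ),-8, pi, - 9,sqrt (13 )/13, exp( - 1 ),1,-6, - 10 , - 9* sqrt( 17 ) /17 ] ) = [ - 10,-9,- 8, - 8 ,- 6,-4.58,-9*sqrt(17)/17, - 1.7,  sqrt(19)/19, sqrt( 13 ) /13,sqrt(10) /10,exp( -1),  1, pi, sqrt( 10 ), sqrt( 13),sqrt( 19), 6, 7] 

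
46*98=4508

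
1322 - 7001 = -5679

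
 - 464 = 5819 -6283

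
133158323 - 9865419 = 123292904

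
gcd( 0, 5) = 5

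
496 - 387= 109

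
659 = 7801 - 7142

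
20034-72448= -52414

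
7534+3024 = 10558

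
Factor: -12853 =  - 12853^1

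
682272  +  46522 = 728794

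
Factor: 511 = 7^1*73^1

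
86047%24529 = 12460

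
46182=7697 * 6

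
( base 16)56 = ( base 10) 86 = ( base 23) 3h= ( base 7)152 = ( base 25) 3B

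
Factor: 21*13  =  3^1*7^1*13^1 = 273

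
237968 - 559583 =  - 321615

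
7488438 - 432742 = 7055696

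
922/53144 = 461/26572 = 0.02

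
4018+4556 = 8574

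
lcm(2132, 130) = 10660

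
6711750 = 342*19625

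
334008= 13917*24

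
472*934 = 440848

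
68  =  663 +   -  595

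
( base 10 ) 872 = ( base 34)pm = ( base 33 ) QE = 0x368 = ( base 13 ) 521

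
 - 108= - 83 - 25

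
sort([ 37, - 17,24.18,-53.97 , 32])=[ - 53.97, - 17,24.18, 32,  37 ] 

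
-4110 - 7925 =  - 12035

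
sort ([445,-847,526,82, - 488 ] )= [- 847,  -  488,82,445,526] 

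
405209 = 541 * 749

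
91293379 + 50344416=141637795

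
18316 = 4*4579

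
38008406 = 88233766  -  50225360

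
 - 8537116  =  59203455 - 67740571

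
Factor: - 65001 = -3^1*47^1*461^1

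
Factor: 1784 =2^3*223^1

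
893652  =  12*74471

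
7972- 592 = 7380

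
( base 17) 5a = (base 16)5f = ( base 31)32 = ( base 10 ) 95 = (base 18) 55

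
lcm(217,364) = 11284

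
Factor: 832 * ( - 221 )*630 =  - 2^7*3^2*5^1 *7^1*13^2*17^1 = - 115839360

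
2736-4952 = -2216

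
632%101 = 26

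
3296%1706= 1590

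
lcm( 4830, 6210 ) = 43470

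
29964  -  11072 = 18892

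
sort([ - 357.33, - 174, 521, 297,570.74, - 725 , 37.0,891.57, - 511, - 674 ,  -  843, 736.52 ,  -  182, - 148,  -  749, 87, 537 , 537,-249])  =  [ - 843, - 749,  -  725,  -  674,  -  511,-357.33,-249,  -  182,-174,  -  148,37.0,87, 297, 521,537, 537, 570.74, 736.52, 891.57 ]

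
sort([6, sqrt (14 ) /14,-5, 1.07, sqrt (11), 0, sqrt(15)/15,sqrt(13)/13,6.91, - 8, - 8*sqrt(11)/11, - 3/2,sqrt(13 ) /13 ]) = [- 8, - 5,  -  8*sqrt(11)/11,-3/2, 0, sqrt( 15) /15, sqrt( 14)/14, sqrt( 13) /13, sqrt( 13)/13, 1.07,sqrt (11), 6, 6.91 ] 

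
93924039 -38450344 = 55473695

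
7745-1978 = 5767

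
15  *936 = 14040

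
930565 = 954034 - 23469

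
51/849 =17/283=0.06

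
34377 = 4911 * 7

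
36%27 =9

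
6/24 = 1/4 = 0.25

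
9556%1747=821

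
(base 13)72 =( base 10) 93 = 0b1011101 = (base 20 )4D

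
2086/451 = 2086/451 =4.63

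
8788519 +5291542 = 14080061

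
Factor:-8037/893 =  - 3^2 = - 9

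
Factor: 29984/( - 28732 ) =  - 7496/7183=- 2^3*11^( -1)*653^( - 1)*937^1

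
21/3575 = 21/3575 = 0.01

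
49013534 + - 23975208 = 25038326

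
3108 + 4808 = 7916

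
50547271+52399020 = 102946291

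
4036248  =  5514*732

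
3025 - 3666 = - 641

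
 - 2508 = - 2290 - 218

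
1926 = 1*1926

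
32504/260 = 125 + 1/65 = 125.02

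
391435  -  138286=253149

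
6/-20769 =  -  2/6923 = -0.00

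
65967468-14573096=51394372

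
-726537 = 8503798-9230335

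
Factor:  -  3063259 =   -  163^1*18793^1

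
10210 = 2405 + 7805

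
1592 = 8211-6619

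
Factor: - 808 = - 2^3 * 101^1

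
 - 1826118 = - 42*43479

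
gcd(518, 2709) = 7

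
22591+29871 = 52462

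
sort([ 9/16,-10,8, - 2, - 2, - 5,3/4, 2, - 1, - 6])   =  [ - 10 , - 6,  -  5,- 2, - 2, - 1 , 9/16 , 3/4 , 2, 8]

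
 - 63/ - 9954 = 1/158 = 0.01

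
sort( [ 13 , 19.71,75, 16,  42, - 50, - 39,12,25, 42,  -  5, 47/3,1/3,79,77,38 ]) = [  -  50, - 39, -5,1/3,12,13,47/3,16, 19.71, 25, 38,42,42, 75,77,79 ]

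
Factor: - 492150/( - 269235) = 2^1*3^( - 1)*5^1*17^1*31^(- 1 ) = 170/93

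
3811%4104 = 3811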